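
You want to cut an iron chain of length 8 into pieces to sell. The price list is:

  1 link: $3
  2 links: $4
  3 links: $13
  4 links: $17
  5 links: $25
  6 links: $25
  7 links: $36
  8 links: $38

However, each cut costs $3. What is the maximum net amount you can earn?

38

Build r[k] bottom-up: r[k] = max over allowed piece i of (p[i] + r[k−i]) − 3 per cut.
r[1] = 3
r[2] = 4
r[3] = 13
r[4] = 17
r[5] = 25
r[6] = 25  (first piece 1, then r[5]=25)
r[7] = 36
r[8] = 38
Best is to make no cuts and sell whole for $38.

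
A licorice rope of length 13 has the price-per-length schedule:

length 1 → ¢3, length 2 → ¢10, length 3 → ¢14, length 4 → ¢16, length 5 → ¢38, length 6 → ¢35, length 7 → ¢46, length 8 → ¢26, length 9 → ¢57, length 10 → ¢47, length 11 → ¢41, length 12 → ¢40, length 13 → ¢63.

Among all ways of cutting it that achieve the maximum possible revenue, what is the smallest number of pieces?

Let r[k] be the best obtainable value from length k. For each k, try every first piece i and keep the best of price[i] + r[k−i].
r[1] = 3
r[2] = max(3+3, 10+0) = 10
r[3] = max(3+10, 10+3, 14+0) = 14
r[4] = max(3+14, 10+10, 14+3, 16+0) = 20
r[5] = max(3+20, 10+14, 14+10, 16+3, 38+0) = 38
r[6] = max(3+38, 10+20, 14+14, 16+10, 38+3, 35+0) = 41
r[7] = max(3+41, 10+38, 14+20, …, 35+3, 46+0) = 48
r[8] = max(3+48, 10+41, 14+38, …, 46+3, 26+0) = 52
r[9] = max(3+52, 10+48, 14+41, …, 26+3, 57+0) = 58
r[10] = max(3+58, 10+52, 14+48, …, 57+3, 47+0) = 76
r[11] = max(3+76, 10+58, 14+52, …, 47+3, 41+0) = 79
r[12] = max(3+79, 10+76, 14+58, …, 41+3, 40+0) = 86
r[13] = max(3+86, 10+79, 14+76, …, 40+3, 63+0) = 90
Maximum revenue is ¢90.
Now minimize piece count subject to staying optimal: for each k, pieces[k] = 1 + min over i with p[i]+r[k−i]=r[k] of pieces[k−i].
pieces[10] = 2
pieces[11] = 3
pieces[12] = 3
pieces[13] = 3

3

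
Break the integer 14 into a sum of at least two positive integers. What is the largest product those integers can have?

Define prod[k] = max over 1≤i<k of i · max(k−i, prod[k−i]); the inner max lets the remainder stay uncut if that's better.
Small cases: prod[2]=1, prod[3]=2, prod[4]=4, prod[5]=6, prod[6]=9.
prod[7] = max(1*9, 2*6, 3*4, 4*3, 5*2, 6*1) = 12
prod[8] = max(1*12, 2*9, 3*6, …, 6*2, 7*1) = 18
prod[9] = max(1*18, 2*12, 3*9, …, 7*2, 8*1) = 27
prod[10] = max(1*27, 2*18, 3*12, …, 8*2, 9*1) = 36
prod[11] = max(1*36, 2*27, 3*18, …, 9*2, 10*1) = 54
prod[12] = max(1*54, 2*36, 3*27, …, 10*2, 11*1) = 81
prod[13] = max(1*81, 2*54, 3*36, …, 11*2, 12*1) = 108
prod[14] = max(1*108, 2*81, 3*54, …, 12*2, 13*1) = 162
One optimal split: 3 + 3 + 3 + 3 + 2; product 3*3*3*3*2 = 162.

162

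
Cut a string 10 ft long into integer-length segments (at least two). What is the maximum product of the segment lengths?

36

Fill g[k] for k=2..10: at each k try every first piece i and multiply by the better of (k−i) uncut or g[k−i].
g[2] = 1·max(1,0) = 1·1 = 1
g[3] = max(1·2, 2·1) = 2
g[4] = max(1·3, 2·2, 3·1) = 4
g[5] = max(1·4, 2·3, 3·2, 4·1) = 6
g[6] = max(1·6, 2·4, 3·3, 4·2, 5·1) = 9
g[7] = max(1·9, 2·6, 3·4, 4·3, 5·2, 6·1) = 12
g[8] = max(1·12, 2·9, 3·6, …, 6·2, 7·1) = 18
g[9] = max(1·18, 2·12, 3·9, …, 7·2, 8·1) = 27
g[10] = max(1·27, 2·18, 3·12, …, 8·2, 9·1) = 36
One optimal split: 3 + 3 + 2 + 2; product 3·3·2·2 = 36.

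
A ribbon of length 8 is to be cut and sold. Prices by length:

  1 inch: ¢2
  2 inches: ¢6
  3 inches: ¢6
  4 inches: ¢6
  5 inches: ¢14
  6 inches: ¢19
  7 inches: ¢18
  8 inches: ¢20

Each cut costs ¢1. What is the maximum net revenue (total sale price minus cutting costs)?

Let v[k] be the best obtainable value from length k. For each k, try every first piece i and keep the best of price[i] + v[k−i] minus the 1 cut fee when i<k.
v[1] = 2
v[2] = 6
v[3] = 7  (first piece 1, then v[2]=6)
v[4] = 11  (first piece 2, then v[2]=6)
v[5] = 14
v[6] = 19
v[7] = 20  (first piece 1, then v[6]=19)
v[8] = 24  (first piece 2, then v[6]=19)
One optimal plan: pieces 6 + 2 (1 cut) → ¢25 − ¢1 = ¢24.

24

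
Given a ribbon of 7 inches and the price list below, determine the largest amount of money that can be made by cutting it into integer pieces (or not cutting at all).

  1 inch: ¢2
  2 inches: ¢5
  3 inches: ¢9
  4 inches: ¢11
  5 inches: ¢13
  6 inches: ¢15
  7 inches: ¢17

Build v[k] bottom-up: v[k] = max over allowed piece i of (p[i] + v[k−i]).
v[1] = 2
v[2] = max(2+2, 5+0) = 5
v[3] = max(2+5, 5+2, 9+0) = 9
v[4] = max(2+9, 5+5, 9+2, 11+0) = 11
v[5] = max(2+11, 5+9, 9+5, 11+2, 13+0) = 14
v[6] = max(2+14, 5+11, 9+9, 11+5, 13+2, 15+0) = 18
v[7] = max(2+18, 5+14, 9+11, …, 15+2, 17+0) = 20
One optimal cutting: 3 + 3 + 1 → ¢9 + ¢9 + ¢2 = ¢20.

20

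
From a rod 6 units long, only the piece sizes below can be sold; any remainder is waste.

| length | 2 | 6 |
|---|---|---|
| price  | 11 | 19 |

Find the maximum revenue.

Consider every possible first cut. best[k] is the best of p[i]+best[k−i] over all sellable i≤k.
best[1] = 0
best[2] = 11
best[3] = 11
best[4] = 22  (first piece 2, then best[2]=11)
best[5] = 22
best[6] = max(11+22, 19+0) = 33
One optimal cutting: 2 + 2 + 2 → 33.

33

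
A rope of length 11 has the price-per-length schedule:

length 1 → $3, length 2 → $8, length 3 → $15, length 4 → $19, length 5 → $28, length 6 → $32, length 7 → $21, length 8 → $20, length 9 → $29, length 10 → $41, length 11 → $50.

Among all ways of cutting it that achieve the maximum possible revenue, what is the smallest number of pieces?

2

Build r[k] bottom-up: r[k] = max over allowed piece i of (p[i] + r[k−i]).
r[1] = 3
r[2] = max(3+3, 8+0) = 8
r[3] = max(3+8, 8+3, 15+0) = 15
r[4] = max(3+15, 8+8, 15+3, 19+0) = 19
r[5] = max(3+19, 8+15, 15+8, 19+3, 28+0) = 28
r[6] = max(3+28, 8+19, 15+15, 19+8, 28+3, 32+0) = 32
r[7] = max(3+32, 8+28, 15+19, …, 32+3, 21+0) = 36
r[8] = max(3+36, 8+32, 15+28, …, 21+3, 20+0) = 43
r[9] = max(3+43, 8+36, 15+32, …, 20+3, 29+0) = 47
r[10] = max(3+47, 8+43, 15+36, …, 29+3, 41+0) = 56
r[11] = max(3+56, 8+47, 15+43, …, 41+3, 50+0) = 60
Maximum revenue is $60.
Now minimize piece count subject to staying optimal: for each k, pieces[k] = 1 + min over i with p[i]+r[k−i]=r[k] of pieces[k−i].
pieces[8] = 2
pieces[9] = 2
pieces[10] = 2
pieces[11] = 2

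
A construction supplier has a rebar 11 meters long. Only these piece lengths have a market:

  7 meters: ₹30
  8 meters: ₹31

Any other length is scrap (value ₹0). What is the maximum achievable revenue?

31

Build f[k] bottom-up: f[k] = max over allowed piece i of (p[i] + f[k−i]).
f[1] = 0
f[2] = 0
f[3] = 0
f[4] = 0
f[5] = 0
f[6] = 0
f[7] = 30
f[8] = max(30+0, 31+0) = 31
f[9] = max(30+0, 31+0) = 31
f[10] = max(30+0, 31+0) = 31
f[11] = max(30+0, 31+0) = 31
One optimal cutting: pieces 8 with 3 meters of scrap → ₹31.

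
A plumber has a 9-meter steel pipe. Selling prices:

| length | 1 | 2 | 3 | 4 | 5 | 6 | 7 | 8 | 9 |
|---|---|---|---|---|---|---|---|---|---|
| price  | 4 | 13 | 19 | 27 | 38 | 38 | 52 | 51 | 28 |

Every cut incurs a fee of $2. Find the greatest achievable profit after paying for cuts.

Let net[k] be the best obtainable value from length k. For each k, try every first piece i and keep the best of price[i] + net[k−i] minus the 2 cut fee when i<k.
net[1] = 4
net[2] = max(4+4-2, 13+0) = 13
net[3] = max(4+13-2, 13+4-2, 19+0) = 19
net[4] = max(4+19-2, 13+13-2, 19+4-2, 27+0) = 27
net[5] = max(4+27-2, 13+19-2, 19+13-2, 27+4-2, 38+0) = 38
net[6] = max(4+38-2, 13+27-2, 19+19-2, 27+13-2, 38+4-2, 38+0) = 40
net[7] = max(4+40-2, 13+38-2, 19+27-2, …, 38+4-2, 52+0) = 52
net[8] = max(4+52-2, 13+40-2, 19+38-2, …, 52+4-2, 51+0) = 55
net[9] = max(4+55-2, 13+52-2, 19+40-2, …, 51+4-2, 28+0) = 63
One optimal plan: pieces 7 + 2 (1 cut) → $65 − $2 = $63.

63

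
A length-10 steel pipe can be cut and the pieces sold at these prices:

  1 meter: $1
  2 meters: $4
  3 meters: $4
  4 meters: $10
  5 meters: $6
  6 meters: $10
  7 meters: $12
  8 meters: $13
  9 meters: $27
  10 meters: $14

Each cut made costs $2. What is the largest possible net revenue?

Consider every possible first cut. r[k] is the best of p[i]+r[k−i] over all sellable i≤k, charging 2 whenever i<k.
r[1] = 1
r[2] = max(1+1-2, 4+0) = 4
r[3] = max(1+4-2, 4+1-2, 4+0) = 4
r[4] = max(1+4-2, 4+4-2, 4+1-2, 10+0) = 10
r[5] = max(1+10-2, 4+4-2, 4+4-2, 10+1-2, 6+0) = 9
r[6] = max(1+9-2, 4+10-2, 4+4-2, 10+4-2, 6+1-2, 10+0) = 12
r[7] = max(1+12-2, 4+9-2, 4+10-2, …, 10+1-2, 12+0) = 12
r[8] = max(1+12-2, 4+12-2, 4+9-2, …, 12+1-2, 13+0) = 18
r[9] = max(1+18-2, 4+12-2, 4+12-2, …, 13+1-2, 27+0) = 27
r[10] = max(1+27-2, 4+18-2, 4+12-2, …, 27+1-2, 14+0) = 26
One optimal plan: pieces 9 + 1 (1 cut) → $28 − $2 = $26.

26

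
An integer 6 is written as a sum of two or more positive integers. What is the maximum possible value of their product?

Define f[k] = max over 1≤i<k of i · max(k−i, f[k−i]); the inner max lets the remainder stay uncut if that's better.
f[2] = 1*max(1,0) = 1*1 = 1
f[3] = max(1*2, 2*1) = 2
f[4] = max(1*3, 2*2, 3*1) = 4
f[5] = max(1*4, 2*3, 3*2, 4*1) = 6
f[6] = max(1*6, 2*4, 3*3, 4*2, 5*1) = 9
One optimal split: 3 + 3; product 3*3 = 9.

9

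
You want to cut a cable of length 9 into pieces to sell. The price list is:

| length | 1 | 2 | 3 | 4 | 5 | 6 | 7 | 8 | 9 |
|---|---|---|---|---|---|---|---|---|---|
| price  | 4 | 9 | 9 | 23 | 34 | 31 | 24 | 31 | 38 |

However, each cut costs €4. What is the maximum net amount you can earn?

53

Let r[k] be the best obtainable value from length k. For each k, try every first piece i and keep the best of price[i] + r[k−i] minus the 4 cut fee when i<k.
r[1] = 4
r[2] = max(4+4-4, 9+0) = 9
r[3] = max(4+9-4, 9+4-4, 9+0) = 9
r[4] = max(4+9-4, 9+9-4, 9+4-4, 23+0) = 23
r[5] = max(4+23-4, 9+9-4, 9+9-4, 23+4-4, 34+0) = 34
r[6] = max(4+34-4, 9+23-4, 9+9-4, 23+9-4, 34+4-4, 31+0) = 34
r[7] = max(4+34-4, 9+34-4, 9+23-4, …, 31+4-4, 24+0) = 39
r[8] = max(4+39-4, 9+34-4, 9+34-4, …, 24+4-4, 31+0) = 42
r[9] = max(4+42-4, 9+39-4, 9+34-4, …, 31+4-4, 38+0) = 53
One optimal plan: pieces 5 + 4 (1 cut) → €57 − €4 = €53.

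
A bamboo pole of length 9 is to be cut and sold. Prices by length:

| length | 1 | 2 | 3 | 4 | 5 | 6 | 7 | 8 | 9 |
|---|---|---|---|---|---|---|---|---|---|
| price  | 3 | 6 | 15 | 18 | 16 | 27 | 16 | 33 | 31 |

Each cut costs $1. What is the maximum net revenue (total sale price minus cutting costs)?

Let v[k] be the best obtainable value from length k. For each k, try every first piece i and keep the best of price[i] + v[k−i] minus the 1 cut fee when i<k.
v[1] = 3
v[2] = 6
v[3] = 15
v[4] = 18
v[5] = 20  (first piece 1, then v[4]=18)
v[6] = 29  (first piece 3, then v[3]=15)
v[7] = 32  (first piece 3, then v[4]=18)
v[8] = 35  (first piece 4, then v[4]=18)
v[9] = 43  (first piece 3, then v[6]=29)
One optimal plan: pieces 3 + 3 + 3 (2 cuts) → $45 − $2 = $43.

43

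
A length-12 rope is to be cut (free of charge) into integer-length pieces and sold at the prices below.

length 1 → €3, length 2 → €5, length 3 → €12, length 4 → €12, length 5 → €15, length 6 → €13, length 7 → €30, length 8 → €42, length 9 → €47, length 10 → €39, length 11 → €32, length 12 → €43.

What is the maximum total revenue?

59

Build R[k] bottom-up: R[k] = max over allowed piece i of (p[i] + R[k−i]).
R[1] = 3
R[2] = 6  (first piece 1, then R[1]=3)
R[3] = 12
R[4] = 15  (first piece 1, then R[3]=12)
R[5] = 18  (first piece 1, then R[4]=15)
R[6] = 24  (first piece 3, then R[3]=12)
R[7] = 30
R[8] = 42
R[9] = 47
R[10] = 50  (first piece 1, then R[9]=47)
R[11] = 54  (first piece 3, then R[8]=42)
R[12] = 59  (first piece 3, then R[9]=47)
One optimal cutting: 9 + 3 → €47 + €12 = €59.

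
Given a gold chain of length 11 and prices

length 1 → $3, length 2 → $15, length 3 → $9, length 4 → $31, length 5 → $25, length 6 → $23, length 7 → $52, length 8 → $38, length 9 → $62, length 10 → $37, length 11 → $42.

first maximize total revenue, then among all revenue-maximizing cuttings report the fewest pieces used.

Build r[k] bottom-up: r[k] = max over allowed piece i of (p[i] + r[k−i]).
r[1] = 3
r[2] = max(3+3, 15+0) = 15
r[3] = max(3+15, 15+3, 9+0) = 18
r[4] = max(3+18, 15+15, 9+3, 31+0) = 31
r[5] = max(3+31, 15+18, 9+15, 31+3, 25+0) = 34
r[6] = max(3+34, 15+31, 9+18, 31+15, 25+3, 23+0) = 46
r[7] = max(3+46, 15+34, 9+31, …, 23+3, 52+0) = 52
r[8] = max(3+52, 15+46, 9+34, …, 52+3, 38+0) = 62
r[9] = max(3+62, 15+52, 9+46, …, 38+3, 62+0) = 67
r[10] = max(3+67, 15+62, 9+52, …, 62+3, 37+0) = 77
r[11] = max(3+77, 15+67, 9+62, …, 37+3, 42+0) = 83
Maximum revenue is $83.
Now minimize piece count subject to staying optimal: for each k, pieces[k] = 1 + min over i with p[i]+r[k−i]=r[k] of pieces[k−i].
pieces[8] = 2
pieces[9] = 2
pieces[10] = 3
pieces[11] = 2

2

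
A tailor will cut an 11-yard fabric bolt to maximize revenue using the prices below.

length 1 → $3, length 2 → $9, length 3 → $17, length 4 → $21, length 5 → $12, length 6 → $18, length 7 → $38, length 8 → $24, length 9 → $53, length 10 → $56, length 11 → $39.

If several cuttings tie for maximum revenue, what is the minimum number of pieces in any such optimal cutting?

2

Let r[k] be the best obtainable value from length k. For each k, try every first piece i and keep the best of price[i] + r[k−i].
r[1] = 3
r[2] = 9
r[3] = 17
r[4] = 21
r[5] = 26  (first piece 2, then r[3]=17)
r[6] = 34  (first piece 3, then r[3]=17)
r[7] = 38  (first piece 3, then r[4]=21)
r[8] = 43  (first piece 2, then r[6]=34)
r[9] = 53
r[10] = 56  (first piece 1, then r[9]=53)
r[11] = 62  (first piece 2, then r[9]=53)
Maximum revenue is $62.
Now minimize piece count subject to staying optimal: for each k, pieces[k] = 1 + min over i with p[i]+r[k−i]=r[k] of pieces[k−i].
pieces[8] = 3
pieces[9] = 1
pieces[10] = 1
pieces[11] = 2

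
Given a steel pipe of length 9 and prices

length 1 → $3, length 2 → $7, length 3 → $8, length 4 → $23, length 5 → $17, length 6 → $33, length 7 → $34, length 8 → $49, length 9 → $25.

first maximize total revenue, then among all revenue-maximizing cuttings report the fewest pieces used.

2

Consider every possible first cut. r[k] is the best of p[i]+r[k−i] over all sellable i≤k.
r[1] = 3
r[2] = 7
r[3] = 10  (first piece 1, then r[2]=7)
r[4] = 23
r[5] = 26  (first piece 1, then r[4]=23)
r[6] = 33
r[7] = 36  (first piece 1, then r[6]=33)
r[8] = 49
r[9] = 52  (first piece 1, then r[8]=49)
Maximum revenue is $52.
Now minimize piece count subject to staying optimal: for each k, pieces[k] = 1 + min over i with p[i]+r[k−i]=r[k] of pieces[k−i].
pieces[6] = 1
pieces[7] = 2
pieces[8] = 1
pieces[9] = 2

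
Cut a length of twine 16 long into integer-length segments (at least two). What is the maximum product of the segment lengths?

324

Let P[k] be the best product for length k (with at least one cut). For each first piece i, the rest contributes max(k−i, P[k−i]).
P[2] = 1·max(1,0) = 1·1 = 1
P[3] = 1·max(2,1) = 1·2 = 2
P[4] = 2·max(2,1) = 2·2 = 4
P[5] = 2·max(3,2) = 2·3 = 6
P[6] = 3·max(3,2) = 3·3 = 9
P[7] = 2·max(5,6) = 2·6 = 12
P[8] = 2·max(6,9) = 2·9 = 18
P[9] = 3·max(6,9) = 3·9 = 27
P[10] = 2·max(8,18) = 2·18 = 36
P[11] = 2·max(9,27) = 2·27 = 54
P[12] = 3·max(9,27) = 3·27 = 81
P[13] = 2·max(11,54) = 2·54 = 108
P[14] = 2·max(12,81) = 2·81 = 162
P[15] = 3·max(12,81) = 3·81 = 243
P[16] = 2·max(14,162) = 2·162 = 324
One optimal split: 3 + 3 + 3 + 3 + 2 + 2; product 3·3·3·3·2·2 = 324.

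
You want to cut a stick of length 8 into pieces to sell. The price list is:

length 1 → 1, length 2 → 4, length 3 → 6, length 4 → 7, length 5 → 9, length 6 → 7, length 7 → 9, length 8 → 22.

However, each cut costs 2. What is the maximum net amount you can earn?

Let net[k] be the best obtainable value from length k. For each k, try every first piece i and keep the best of price[i] + net[k−i] minus the 2 cut fee when i<k.
net[1] = 1
net[2] = max(1+1-2, 4+0) = 4
net[3] = max(1+4-2, 4+1-2, 6+0) = 6
net[4] = max(1+6-2, 4+4-2, 6+1-2, 7+0) = 7
net[5] = max(1+7-2, 4+6-2, 6+4-2, 7+1-2, 9+0) = 9
net[6] = max(1+9-2, 4+7-2, 6+6-2, 7+4-2, 9+1-2, 7+0) = 10
net[7] = max(1+10-2, 4+9-2, 6+7-2, …, 7+1-2, 9+0) = 11
net[8] = max(1+11-2, 4+10-2, 6+9-2, …, 9+1-2, 22+0) = 22
Best is to make no cuts and sell whole for 22.

22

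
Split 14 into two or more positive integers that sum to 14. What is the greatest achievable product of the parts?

162

Let g[k] be the best product for length k (with at least one cut). For each first piece i, the rest contributes max(k−i, g[k−i]).
g[2] = 1*max(1,0) = 1*1 = 1
g[3] = 1*max(2,1) = 1*2 = 2
g[4] = 2*max(2,1) = 2*2 = 4
g[5] = 2*max(3,2) = 2*3 = 6
g[6] = 3*max(3,2) = 3*3 = 9
g[7] = 2*max(5,6) = 2*6 = 12
g[8] = 2*max(6,9) = 2*9 = 18
g[9] = 3*max(6,9) = 3*9 = 27
g[10] = 2*max(8,18) = 2*18 = 36
g[11] = 2*max(9,27) = 2*27 = 54
g[12] = 3*max(9,27) = 3*27 = 81
g[13] = 2*max(11,54) = 2*54 = 108
g[14] = 2*max(12,81) = 2*81 = 162
One optimal split: 3 + 3 + 3 + 3 + 2; product 3*3*3*3*2 = 162.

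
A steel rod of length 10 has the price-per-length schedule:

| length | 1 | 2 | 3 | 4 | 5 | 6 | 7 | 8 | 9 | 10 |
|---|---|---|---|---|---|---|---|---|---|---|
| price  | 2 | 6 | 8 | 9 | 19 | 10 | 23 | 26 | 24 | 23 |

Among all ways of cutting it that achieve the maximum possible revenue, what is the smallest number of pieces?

Let r[k] be the best obtainable value from length k. For each k, try every first piece i and keep the best of price[i] + r[k−i].
r[1] = 2
r[2] = 6
r[3] = 8  (first piece 1, then r[2]=6)
r[4] = 12  (first piece 2, then r[2]=6)
r[5] = 19
r[6] = 21  (first piece 1, then r[5]=19)
r[7] = 25  (first piece 2, then r[5]=19)
r[8] = 27  (first piece 1, then r[7]=25)
r[9] = 31  (first piece 2, then r[7]=25)
r[10] = 38  (first piece 5, then r[5]=19)
Maximum revenue is $38.
Now minimize piece count subject to staying optimal: for each k, pieces[k] = 1 + min over i with p[i]+r[k−i]=r[k] of pieces[k−i].
pieces[7] = 2
pieces[8] = 2
pieces[9] = 3
pieces[10] = 2

2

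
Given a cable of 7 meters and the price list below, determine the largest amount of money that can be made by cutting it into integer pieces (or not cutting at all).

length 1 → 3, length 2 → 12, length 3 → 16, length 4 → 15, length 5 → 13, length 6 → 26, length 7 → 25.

Consider every possible first cut. best[k] is the best of p[i]+best[k−i] over all sellable i≤k.
best[1] = 3
best[2] = 12
best[3] = 16
best[4] = 24  (first piece 2, then best[2]=12)
best[5] = 28  (first piece 2, then best[3]=16)
best[6] = 36  (first piece 2, then best[4]=24)
best[7] = 40  (first piece 2, then best[5]=28)
One optimal cutting: 3 + 2 + 2 → 16 + 12 + 12 = 40.

40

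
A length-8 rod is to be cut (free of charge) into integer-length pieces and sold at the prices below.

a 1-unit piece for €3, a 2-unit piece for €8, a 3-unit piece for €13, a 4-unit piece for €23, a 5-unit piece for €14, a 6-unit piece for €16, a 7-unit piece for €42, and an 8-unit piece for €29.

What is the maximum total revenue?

46

Build R[k] bottom-up: R[k] = max over allowed piece i of (p[i] + R[k−i]).
R[1] = 3
R[2] = 8
R[3] = 13
R[4] = 23
R[5] = 26  (first piece 1, then R[4]=23)
R[6] = 31  (first piece 2, then R[4]=23)
R[7] = 42
R[8] = 46  (first piece 4, then R[4]=23)
One optimal cutting: 4 + 4 → €23 + €23 = €46.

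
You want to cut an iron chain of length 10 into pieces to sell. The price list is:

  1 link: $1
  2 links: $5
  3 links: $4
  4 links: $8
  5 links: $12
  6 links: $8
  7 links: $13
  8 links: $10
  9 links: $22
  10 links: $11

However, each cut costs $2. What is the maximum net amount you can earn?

22

Let net[k] be the best obtainable value from length k. For each k, try every first piece i and keep the best of price[i] + net[k−i] minus the 2 cut fee when i<k.
net[1] = 1
net[2] = max(1+1-2, 5+0) = 5
net[3] = max(1+5-2, 5+1-2, 4+0) = 4
net[4] = max(1+4-2, 5+5-2, 4+1-2, 8+0) = 8
net[5] = max(1+8-2, 5+4-2, 4+5-2, 8+1-2, 12+0) = 12
net[6] = max(1+12-2, 5+8-2, 4+4-2, 8+5-2, 12+1-2, 8+0) = 11
net[7] = max(1+11-2, 5+12-2, 4+8-2, …, 8+1-2, 13+0) = 15
net[8] = max(1+15-2, 5+11-2, 4+12-2, …, 13+1-2, 10+0) = 14
net[9] = max(1+14-2, 5+15-2, 4+11-2, …, 10+1-2, 22+0) = 22
net[10] = max(1+22-2, 5+14-2, 4+15-2, …, 22+1-2, 11+0) = 22
One optimal plan: pieces 5 + 5 (1 cut) → $24 − $2 = $22.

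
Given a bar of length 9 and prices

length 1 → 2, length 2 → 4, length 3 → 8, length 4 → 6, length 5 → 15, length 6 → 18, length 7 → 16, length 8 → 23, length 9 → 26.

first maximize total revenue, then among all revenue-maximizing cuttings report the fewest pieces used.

Let r[k] be the best obtainable value from length k. For each k, try every first piece i and keep the best of price[i] + r[k−i].
r[1] = 2
r[2] = 4  (first piece 1, then r[1]=2)
r[3] = 8
r[4] = 10  (first piece 1, then r[3]=8)
r[5] = 15
r[6] = 18
r[7] = 20  (first piece 1, then r[6]=18)
r[8] = 23  (first piece 3, then r[5]=15)
r[9] = 26  (first piece 3, then r[6]=18)
Maximum revenue is 26.
Now minimize piece count subject to staying optimal: for each k, pieces[k] = 1 + min over i with p[i]+r[k−i]=r[k] of pieces[k−i].
pieces[6] = 1
pieces[7] = 2
pieces[8] = 1
pieces[9] = 1

1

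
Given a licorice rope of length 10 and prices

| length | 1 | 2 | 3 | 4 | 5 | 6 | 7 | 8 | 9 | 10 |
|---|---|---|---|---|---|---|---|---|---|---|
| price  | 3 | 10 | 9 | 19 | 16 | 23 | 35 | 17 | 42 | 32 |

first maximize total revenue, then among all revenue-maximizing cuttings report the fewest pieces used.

5

Let r[k] be the best obtainable value from length k. For each k, try every first piece i and keep the best of price[i] + r[k−i].
r[1] = 3
r[2] = max(3+3, 10+0) = 10
r[3] = max(3+10, 10+3, 9+0) = 13
r[4] = max(3+13, 10+10, 9+3, 19+0) = 20
r[5] = max(3+20, 10+13, 9+10, 19+3, 16+0) = 23
r[6] = max(3+23, 10+20, 9+13, 19+10, 16+3, 23+0) = 30
r[7] = max(3+30, 10+23, 9+20, …, 23+3, 35+0) = 35
r[8] = max(3+35, 10+30, 9+23, …, 35+3, 17+0) = 40
r[9] = max(3+40, 10+35, 9+30, …, 17+3, 42+0) = 45
r[10] = max(3+45, 10+40, 9+35, …, 42+3, 32+0) = 50
Maximum revenue is ¢50.
Now minimize piece count subject to staying optimal: for each k, pieces[k] = 1 + min over i with p[i]+r[k−i]=r[k] of pieces[k−i].
pieces[7] = 1
pieces[8] = 4
pieces[9] = 2
pieces[10] = 5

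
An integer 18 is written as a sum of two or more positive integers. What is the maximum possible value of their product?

Fill m[k] for k=2..18: at each k try every first piece i and multiply by the better of (k−i) uncut or m[k−i].
Small cases: m[2]=1, m[3]=2, m[4]=4, m[5]=6, m[6]=9, m[7]=12, m[8]=18, m[9]=27, m[10]=36, m[11]=54, m[12]=81.
m[13] = max(1*81, 2*54, 3*36, …, 11*2, 12*1) = 108
m[14] = max(1*108, 2*81, 3*54, …, 12*2, 13*1) = 162
m[15] = max(1*162, 2*108, 3*81, …, 13*2, 14*1) = 243
m[16] = max(1*243, 2*162, 3*108, …, 14*2, 15*1) = 324
m[17] = max(1*324, 2*243, 3*162, …, 15*2, 16*1) = 486
m[18] = max(1*486, 2*324, 3*243, …, 16*2, 17*1) = 729
One optimal split: 3 + 3 + 3 + 3 + 3 + 3; product 3*3*3*3*3*3 = 729.

729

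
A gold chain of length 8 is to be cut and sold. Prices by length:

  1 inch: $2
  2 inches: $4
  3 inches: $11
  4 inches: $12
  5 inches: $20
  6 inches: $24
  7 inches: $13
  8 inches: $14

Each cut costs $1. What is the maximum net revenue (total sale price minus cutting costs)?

30

Build r[k] bottom-up: r[k] = max over allowed piece i of (p[i] + r[k−i]) − 1 per cut.
r[1] = 2
r[2] = max(2+2-1, 4+0) = 4
r[3] = max(2+4-1, 4+2-1, 11+0) = 11
r[4] = max(2+11-1, 4+4-1, 11+2-1, 12+0) = 12
r[5] = max(2+12-1, 4+11-1, 11+4-1, 12+2-1, 20+0) = 20
r[6] = max(2+20-1, 4+12-1, 11+11-1, 12+4-1, 20+2-1, 24+0) = 24
r[7] = max(2+24-1, 4+20-1, 11+12-1, …, 24+2-1, 13+0) = 25
r[8] = max(2+25-1, 4+24-1, 11+20-1, …, 13+2-1, 14+0) = 30
One optimal plan: pieces 5 + 3 (1 cut) → $31 − $1 = $30.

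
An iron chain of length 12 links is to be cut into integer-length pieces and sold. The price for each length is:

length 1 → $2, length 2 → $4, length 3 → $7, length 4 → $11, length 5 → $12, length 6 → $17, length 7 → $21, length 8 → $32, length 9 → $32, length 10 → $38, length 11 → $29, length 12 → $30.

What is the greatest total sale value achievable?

43

Let r[k] be the best obtainable value from length k. For each k, try every first piece i and keep the best of price[i] + r[k−i].
r[1] = 2
r[2] = max(2+2, 4+0) = 4
r[3] = max(2+4, 4+2, 7+0) = 7
r[4] = max(2+7, 4+4, 7+2, 11+0) = 11
r[5] = max(2+11, 4+7, 7+4, 11+2, 12+0) = 13
r[6] = max(2+13, 4+11, 7+7, 11+4, 12+2, 17+0) = 17
r[7] = max(2+17, 4+13, 7+11, …, 17+2, 21+0) = 21
r[8] = max(2+21, 4+17, 7+13, …, 21+2, 32+0) = 32
r[9] = max(2+32, 4+21, 7+17, …, 32+2, 32+0) = 34
r[10] = max(2+34, 4+32, 7+21, …, 32+2, 38+0) = 38
r[11] = max(2+38, 4+34, 7+32, …, 38+2, 29+0) = 40
r[12] = max(2+40, 4+38, 7+34, …, 29+2, 30+0) = 43
One optimal cutting: 8 + 4 → $32 + $11 = $43.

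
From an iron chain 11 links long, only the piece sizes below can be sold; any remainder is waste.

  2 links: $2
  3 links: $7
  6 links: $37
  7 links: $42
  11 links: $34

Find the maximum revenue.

49

Consider every possible first cut. f[k] is the best of p[i]+f[k−i] over all sellable i≤k.
f[1] = 0
f[2] = 2
f[3] = max(2+0, 7+0) = 7
f[4] = max(2+2, 7+0) = 7
f[5] = max(2+7, 7+2) = 9
f[6] = max(2+7, 7+7, 37+0) = 37
f[7] = max(2+9, 7+7, 37+0, 42+0) = 42
f[8] = max(2+37, 7+9, 37+2, 42+0) = 42
f[9] = max(2+42, 7+37, 37+7, 42+2) = 44
f[10] = max(2+42, 7+42, 37+7, 42+7) = 49
f[11] = max(2+44, 7+42, 37+9, 42+7, 34+0) = 49
One optimal cutting: pieces 7 + 3 with 1 link of scrap → $49.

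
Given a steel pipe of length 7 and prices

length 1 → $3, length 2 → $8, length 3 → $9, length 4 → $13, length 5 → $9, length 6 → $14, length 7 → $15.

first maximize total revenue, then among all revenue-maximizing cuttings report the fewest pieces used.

Let r[k] be the best obtainable value from length k. For each k, try every first piece i and keep the best of price[i] + r[k−i].
r[1] = 3
r[2] = 8
r[3] = 11  (first piece 1, then r[2]=8)
r[4] = 16  (first piece 2, then r[2]=8)
r[5] = 19  (first piece 1, then r[4]=16)
r[6] = 24  (first piece 2, then r[4]=16)
r[7] = 27  (first piece 1, then r[6]=24)
Maximum revenue is $27.
Now minimize piece count subject to staying optimal: for each k, pieces[k] = 1 + min over i with p[i]+r[k−i]=r[k] of pieces[k−i].
pieces[4] = 2
pieces[5] = 3
pieces[6] = 3
pieces[7] = 4

4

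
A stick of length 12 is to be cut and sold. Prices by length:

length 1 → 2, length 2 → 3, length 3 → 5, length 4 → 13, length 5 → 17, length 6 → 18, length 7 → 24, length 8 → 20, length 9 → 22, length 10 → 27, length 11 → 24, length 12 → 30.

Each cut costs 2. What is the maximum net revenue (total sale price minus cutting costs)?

39

Consider every possible first cut. v[k] is the best of p[i]+v[k−i] over all sellable i≤k, charging 2 whenever i<k.
v[1] = 2
v[2] = max(2+2-2, 3+0) = 3
v[3] = max(2+3-2, 3+2-2, 5+0) = 5
v[4] = max(2+5-2, 3+3-2, 5+2-2, 13+0) = 13
v[5] = max(2+13-2, 3+5-2, 5+3-2, 13+2-2, 17+0) = 17
v[6] = max(2+17-2, 3+13-2, 5+5-2, 13+3-2, 17+2-2, 18+0) = 18
v[7] = max(2+18-2, 3+17-2, 5+13-2, …, 18+2-2, 24+0) = 24
v[8] = max(2+24-2, 3+18-2, 5+17-2, …, 24+2-2, 20+0) = 24
v[9] = max(2+24-2, 3+24-2, 5+18-2, …, 20+2-2, 22+0) = 28
v[10] = max(2+28-2, 3+24-2, 5+24-2, …, 22+2-2, 27+0) = 32
v[11] = max(2+32-2, 3+28-2, 5+24-2, …, 27+2-2, 24+0) = 35
v[12] = max(2+35-2, 3+32-2, 5+28-2, …, 24+2-2, 30+0) = 39
One optimal plan: pieces 7 + 5 (1 cut) → 41 − 2 = 39.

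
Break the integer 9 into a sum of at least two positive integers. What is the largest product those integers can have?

27

Fill prod[k] for k=2..9: at each k try every first piece i and multiply by the better of (k−i) uncut or prod[k−i].
prod[2] = 1*max(1,0) = 1*1 = 1
prod[3] = 1*max(2,1) = 1*2 = 2
prod[4] = 2*max(2,1) = 2*2 = 4
prod[5] = 2*max(3,2) = 2*3 = 6
prod[6] = 3*max(3,2) = 3*3 = 9
prod[7] = 2*max(5,6) = 2*6 = 12
prod[8] = 2*max(6,9) = 2*9 = 18
prod[9] = 3*max(6,9) = 3*9 = 27
One optimal split: 3 + 3 + 3; product 3*3*3 = 27.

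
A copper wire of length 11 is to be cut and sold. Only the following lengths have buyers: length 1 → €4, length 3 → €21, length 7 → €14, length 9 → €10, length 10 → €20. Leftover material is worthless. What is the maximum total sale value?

71

Consider every possible first cut. f[k] is the best of p[i]+f[k−i] over all sellable i≤k.
f[1] = 4
f[2] = 8  (first piece 1, then f[1]=4)
f[3] = 21
f[4] = 25  (first piece 1, then f[3]=21)
f[5] = 29  (first piece 1, then f[4]=25)
f[6] = 42  (first piece 3, then f[3]=21)
f[7] = 46  (first piece 1, then f[6]=42)
f[8] = 50  (first piece 1, then f[7]=46)
f[9] = 63  (first piece 3, then f[6]=42)
f[10] = 67  (first piece 1, then f[9]=63)
f[11] = 71  (first piece 1, then f[10]=67)
One optimal cutting: 3 + 3 + 3 + 1 + 1 → €71.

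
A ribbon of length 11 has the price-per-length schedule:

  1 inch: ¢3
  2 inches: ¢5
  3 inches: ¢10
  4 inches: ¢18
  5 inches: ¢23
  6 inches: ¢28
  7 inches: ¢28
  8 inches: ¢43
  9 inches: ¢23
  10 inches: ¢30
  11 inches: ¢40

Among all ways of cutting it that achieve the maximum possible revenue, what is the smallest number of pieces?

2

Let r[k] be the best obtainable value from length k. For each k, try every first piece i and keep the best of price[i] + r[k−i].
r[1] = 3
r[2] = max(3+3, 5+0) = 6
r[3] = max(3+6, 5+3, 10+0) = 10
r[4] = max(3+10, 5+6, 10+3, 18+0) = 18
r[5] = max(3+18, 5+10, 10+6, 18+3, 23+0) = 23
r[6] = max(3+23, 5+18, 10+10, 18+6, 23+3, 28+0) = 28
r[7] = max(3+28, 5+23, 10+18, …, 28+3, 28+0) = 31
r[8] = max(3+31, 5+28, 10+23, …, 28+3, 43+0) = 43
r[9] = max(3+43, 5+31, 10+28, …, 43+3, 23+0) = 46
r[10] = max(3+46, 5+43, 10+31, …, 23+3, 30+0) = 49
r[11] = max(3+49, 5+46, 10+43, …, 30+3, 40+0) = 53
Maximum revenue is ¢53.
Now minimize piece count subject to staying optimal: for each k, pieces[k] = 1 + min over i with p[i]+r[k−i]=r[k] of pieces[k−i].
pieces[8] = 1
pieces[9] = 2
pieces[10] = 3
pieces[11] = 2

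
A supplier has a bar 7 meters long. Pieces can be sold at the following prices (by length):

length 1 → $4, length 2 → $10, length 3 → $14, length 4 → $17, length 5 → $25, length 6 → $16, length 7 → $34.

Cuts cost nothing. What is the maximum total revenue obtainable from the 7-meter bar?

Let v[k] be the best obtainable value from length k. For each k, try every first piece i and keep the best of price[i] + v[k−i].
v[1] = 4
v[2] = 10
v[3] = 14  (first piece 1, then v[2]=10)
v[4] = 20  (first piece 2, then v[2]=10)
v[5] = 25
v[6] = 30  (first piece 2, then v[4]=20)
v[7] = 35  (first piece 2, then v[5]=25)
One optimal cutting: 5 + 2 → $25 + $10 = $35.

35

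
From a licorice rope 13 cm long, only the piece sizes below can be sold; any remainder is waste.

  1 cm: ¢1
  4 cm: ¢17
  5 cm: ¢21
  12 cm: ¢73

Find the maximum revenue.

Consider every possible first cut. r[k] is the best of p[i]+r[k−i] over all sellable i≤k.
r[1] = 1
r[2] = 2  (first piece 1, then r[1]=1)
r[3] = 3  (first piece 1, then r[2]=2)
r[4] = max(1+3, 17+0) = 17
r[5] = max(1+17, 17+1, 21+0) = 21
r[6] = max(1+21, 17+2, 21+1) = 22
r[7] = max(1+22, 17+3, 21+2) = 23
r[8] = max(1+23, 17+17, 21+3) = 34
r[9] = max(1+34, 17+21, 21+17) = 38
r[10] = max(1+38, 17+22, 21+21) = 42
r[11] = max(1+42, 17+23, 21+22) = 43
r[12] = max(1+43, 17+34, 21+23, 73+0) = 73
r[13] = max(1+73, 17+38, 21+34, 73+1) = 74
One optimal cutting: 12 + 1 → ¢74.

74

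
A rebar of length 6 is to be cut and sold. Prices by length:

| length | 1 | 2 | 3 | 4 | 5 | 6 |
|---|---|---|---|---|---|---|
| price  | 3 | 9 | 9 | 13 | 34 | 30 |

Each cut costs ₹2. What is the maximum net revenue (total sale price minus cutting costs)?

35

Let net[k] be the best obtainable value from length k. For each k, try every first piece i and keep the best of price[i] + net[k−i] minus the 2 cut fee when i<k.
net[1] = 3
net[2] = 9
net[3] = 10  (first piece 1, then net[2]=9)
net[4] = 16  (first piece 2, then net[2]=9)
net[5] = 34
net[6] = 35  (first piece 1, then net[5]=34)
One optimal plan: pieces 5 + 1 (1 cut) → ₹37 − ₹2 = ₹35.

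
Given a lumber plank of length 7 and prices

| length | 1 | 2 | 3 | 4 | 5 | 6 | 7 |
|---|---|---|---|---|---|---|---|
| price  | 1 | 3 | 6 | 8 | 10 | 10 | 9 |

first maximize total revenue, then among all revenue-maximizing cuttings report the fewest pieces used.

2

Consider every possible first cut. r[k] is the best of p[i]+r[k−i] over all sellable i≤k.
r[1] = 1
r[2] = 3
r[3] = 6
r[4] = 8
r[5] = 10
r[6] = 12  (first piece 3, then r[3]=6)
r[7] = 14  (first piece 3, then r[4]=8)
Maximum revenue is $14.
Now minimize piece count subject to staying optimal: for each k, pieces[k] = 1 + min over i with p[i]+r[k−i]=r[k] of pieces[k−i].
pieces[4] = 1
pieces[5] = 1
pieces[6] = 2
pieces[7] = 2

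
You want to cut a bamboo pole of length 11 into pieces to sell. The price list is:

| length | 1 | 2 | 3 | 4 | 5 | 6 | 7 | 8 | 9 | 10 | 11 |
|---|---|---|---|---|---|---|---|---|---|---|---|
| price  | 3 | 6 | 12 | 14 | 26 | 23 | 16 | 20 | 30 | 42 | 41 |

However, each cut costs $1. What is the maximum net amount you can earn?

53

Consider every possible first cut. r[k] is the best of p[i]+r[k−i] over all sellable i≤k, charging 1 whenever i<k.
r[1] = 3
r[2] = max(3+3-1, 6+0) = 6
r[3] = max(3+6-1, 6+3-1, 12+0) = 12
r[4] = max(3+12-1, 6+6-1, 12+3-1, 14+0) = 14
r[5] = max(3+14-1, 6+12-1, 12+6-1, 14+3-1, 26+0) = 26
r[6] = max(3+26-1, 6+14-1, 12+12-1, 14+6-1, 26+3-1, 23+0) = 28
r[7] = max(3+28-1, 6+26-1, 12+14-1, …, 23+3-1, 16+0) = 31
r[8] = max(3+31-1, 6+28-1, 12+26-1, …, 16+3-1, 20+0) = 37
r[9] = max(3+37-1, 6+31-1, 12+28-1, …, 20+3-1, 30+0) = 39
r[10] = max(3+39-1, 6+37-1, 12+31-1, …, 30+3-1, 42+0) = 51
r[11] = max(3+51-1, 6+39-1, 12+37-1, …, 42+3-1, 41+0) = 53
One optimal plan: pieces 5 + 5 + 1 (2 cuts) → $55 − $2 = $53.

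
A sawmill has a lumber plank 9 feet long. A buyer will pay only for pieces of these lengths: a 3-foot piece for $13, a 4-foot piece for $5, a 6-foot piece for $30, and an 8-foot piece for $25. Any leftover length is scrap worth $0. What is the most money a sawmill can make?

43

Consider every possible first cut. best[k] is the best of p[i]+best[k−i] over all sellable i≤k.
best[1] = 0
best[2] = 0
best[3] = 13
best[4] = max(13+0, 5+0) = 13
best[5] = max(13+0, 5+0) = 13
best[6] = max(13+13, 5+0, 30+0) = 30
best[7] = max(13+13, 5+13, 30+0) = 30
best[8] = max(13+13, 5+13, 30+0, 25+0) = 30
best[9] = max(13+30, 5+13, 30+13, 25+0) = 43
One optimal cutting: 6 + 3 → $43.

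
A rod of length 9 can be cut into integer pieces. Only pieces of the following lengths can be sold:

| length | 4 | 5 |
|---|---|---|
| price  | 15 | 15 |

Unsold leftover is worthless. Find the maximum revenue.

30

Let f[k] be the best obtainable value from length k. For each k, try every first piece i and keep the best of price[i] + f[k−i].
f[1] = 0
f[2] = 0
f[3] = 0
f[4] = 15
f[5] = 15
f[6] = 15
f[7] = 15
f[8] = 30  (first piece 4, then f[4]=15)
f[9] = 30
One optimal cutting: pieces 4 + 4 with 1 cm of scrap → 30.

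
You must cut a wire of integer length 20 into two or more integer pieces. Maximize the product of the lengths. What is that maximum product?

1458

Define m[k] = max over 1≤i<k of i · max(k−i, m[k−i]); the inner max lets the remainder stay uncut if that's better.
m[2] = 1×max(1,0) = 1×1 = 1
m[3] = 1×max(2,1) = 1×2 = 2
m[4] = 2×max(2,1) = 2×2 = 4
m[5] = 2×max(3,2) = 2×3 = 6
m[6] = 3×max(3,2) = 3×3 = 9
m[7] = 2×max(5,6) = 2×6 = 12
m[8] = 2×max(6,9) = 2×9 = 18
m[9] = 3×max(6,9) = 3×9 = 27
m[10] = 2×max(8,18) = 2×18 = 36
m[11] = 2×max(9,27) = 2×27 = 54
m[12] = 3×max(9,27) = 3×27 = 81
m[13] = 2×max(11,54) = 2×54 = 108
m[14] = 2×max(12,81) = 2×81 = 162
m[15] = 3×max(12,81) = 3×81 = 243
m[16] = 2×max(14,162) = 2×162 = 324
m[17] = 2×max(15,243) = 2×243 = 486
m[18] = 3×max(15,243) = 3×243 = 729
m[19] = 2×max(17,486) = 2×486 = 972
m[20] = 2×max(18,729) = 2×729 = 1458
One optimal split: 3 + 3 + 3 + 3 + 3 + 3 + 2; product 3×3×3×3×3×3×2 = 1458.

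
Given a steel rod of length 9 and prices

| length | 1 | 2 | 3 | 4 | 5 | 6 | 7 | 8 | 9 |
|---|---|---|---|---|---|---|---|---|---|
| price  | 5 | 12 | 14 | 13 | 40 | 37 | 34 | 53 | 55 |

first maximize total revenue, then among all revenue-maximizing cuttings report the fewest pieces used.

Build r[k] bottom-up: r[k] = max over allowed piece i of (p[i] + r[k−i]).
r[1] = 5
r[2] = max(5+5, 12+0) = 12
r[3] = max(5+12, 12+5, 14+0) = 17
r[4] = max(5+17, 12+12, 14+5, 13+0) = 24
r[5] = max(5+24, 12+17, 14+12, 13+5, 40+0) = 40
r[6] = max(5+40, 12+24, 14+17, 13+12, 40+5, 37+0) = 45
r[7] = max(5+45, 12+40, 14+24, …, 37+5, 34+0) = 52
r[8] = max(5+52, 12+45, 14+40, …, 34+5, 53+0) = 57
r[9] = max(5+57, 12+52, 14+45, …, 53+5, 55+0) = 64
Maximum revenue is $64.
Now minimize piece count subject to staying optimal: for each k, pieces[k] = 1 + min over i with p[i]+r[k−i]=r[k] of pieces[k−i].
pieces[6] = 2
pieces[7] = 2
pieces[8] = 3
pieces[9] = 3

3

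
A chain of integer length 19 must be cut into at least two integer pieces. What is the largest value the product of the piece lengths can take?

Fill f[k] for k=2..19: at each k try every first piece i and multiply by the better of (k−i) uncut or f[k−i].
f[2] = 1×max(1,0) = 1×1 = 1
f[3] = max(1×2, 2×1) = 2
f[4] = max(1×3, 2×2, 3×1) = 4
f[5] = max(1×4, 2×3, 3×2, 4×1) = 6
f[6] = max(1×6, 2×4, 3×3, 4×2, 5×1) = 9
f[7] = max(1×9, 2×6, 3×4, 4×3, 5×2, 6×1) = 12
f[8] = max(1×12, 2×9, 3×6, …, 6×2, 7×1) = 18
f[9] = max(1×18, 2×12, 3×9, …, 7×2, 8×1) = 27
f[10] = max(1×27, 2×18, 3×12, …, 8×2, 9×1) = 36
f[11] = max(1×36, 2×27, 3×18, …, 9×2, 10×1) = 54
f[12] = max(1×54, 2×36, 3×27, …, 10×2, 11×1) = 81
f[13] = max(1×81, 2×54, 3×36, …, 11×2, 12×1) = 108
f[14] = max(1×108, 2×81, 3×54, …, 12×2, 13×1) = 162
f[15] = max(1×162, 2×108, 3×81, …, 13×2, 14×1) = 243
f[16] = max(1×243, 2×162, 3×108, …, 14×2, 15×1) = 324
f[17] = max(1×324, 2×243, 3×162, …, 15×2, 16×1) = 486
f[18] = max(1×486, 2×324, 3×243, …, 16×2, 17×1) = 729
f[19] = max(1×729, 2×486, 3×324, …, 17×2, 18×1) = 972
One optimal split: 3 + 3 + 3 + 3 + 3 + 2 + 2; product 3×3×3×3×3×2×2 = 972.

972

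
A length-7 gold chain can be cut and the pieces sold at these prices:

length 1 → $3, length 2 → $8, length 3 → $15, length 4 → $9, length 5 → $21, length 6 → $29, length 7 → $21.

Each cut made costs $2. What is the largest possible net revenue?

Consider every possible first cut. r[k] is the best of p[i]+r[k−i] over all sellable i≤k, charging 2 whenever i<k.
r[1] = 3
r[2] = 8
r[3] = 15
r[4] = 16  (first piece 1, then r[3]=15)
r[5] = 21  (first piece 2, then r[3]=15)
r[6] = 29
r[7] = 30  (first piece 1, then r[6]=29)
One optimal plan: pieces 6 + 1 (1 cut) → $32 − $2 = $30.

30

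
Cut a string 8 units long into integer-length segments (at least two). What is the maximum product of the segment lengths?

18

Fill m[k] for k=2..8: at each k try every first piece i and multiply by the better of (k−i) uncut or m[k−i].
m[2] = 1×max(1,0) = 1×1 = 1
m[3] = 1×max(2,1) = 1×2 = 2
m[4] = 2×max(2,1) = 2×2 = 4
m[5] = 2×max(3,2) = 2×3 = 6
m[6] = 3×max(3,2) = 3×3 = 9
m[7] = 2×max(5,6) = 2×6 = 12
m[8] = 2×max(6,9) = 2×9 = 18
One optimal split: 3 + 3 + 2; product 3×3×2 = 18.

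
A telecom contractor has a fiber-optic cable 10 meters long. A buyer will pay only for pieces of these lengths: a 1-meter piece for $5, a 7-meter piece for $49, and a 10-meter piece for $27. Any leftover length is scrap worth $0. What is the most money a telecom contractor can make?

Let r[k] be the best obtainable value from length k. For each k, try every first piece i and keep the best of price[i] + r[k−i].
r[1] = 5
r[2] = 10  (first piece 1, then r[1]=5)
r[3] = 15  (first piece 1, then r[2]=10)
r[4] = 20  (first piece 1, then r[3]=15)
r[5] = 25  (first piece 1, then r[4]=20)
r[6] = 30  (first piece 1, then r[5]=25)
r[7] = max(5+30, 49+0) = 49
r[8] = max(5+49, 49+5) = 54
r[9] = max(5+54, 49+10) = 59
r[10] = max(5+59, 49+15, 27+0) = 64
One optimal cutting: 7 + 1 + 1 + 1 → $64.

64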